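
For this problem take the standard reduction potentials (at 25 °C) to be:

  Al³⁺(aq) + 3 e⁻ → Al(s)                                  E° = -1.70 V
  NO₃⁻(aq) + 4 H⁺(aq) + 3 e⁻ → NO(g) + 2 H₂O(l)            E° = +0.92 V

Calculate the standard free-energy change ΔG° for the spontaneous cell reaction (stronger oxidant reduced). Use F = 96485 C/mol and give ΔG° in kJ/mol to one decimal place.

NO₃⁻/NO (E° = +0.92 V) is the cathode; Al³⁺/Al (E° = -1.70 V) is the anode, so E°cell = +2.62 V.
Balancing electrons gives n = 3 (lcm of 3 and 3).
ΔG° = −nFE° = −(3)(96485)(+2.62) = -758,372 J = -758.4 kJ/mol.

-758.4 kJ/mol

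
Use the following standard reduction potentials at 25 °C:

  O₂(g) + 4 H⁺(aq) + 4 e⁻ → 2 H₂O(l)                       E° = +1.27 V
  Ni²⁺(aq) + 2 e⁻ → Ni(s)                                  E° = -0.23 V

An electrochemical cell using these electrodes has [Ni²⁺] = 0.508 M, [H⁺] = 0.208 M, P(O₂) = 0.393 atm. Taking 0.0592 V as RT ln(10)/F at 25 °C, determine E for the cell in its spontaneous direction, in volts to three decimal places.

+1.462 V

O₂/H₂O is the cathode (higher E°), Ni²⁺/Ni the anode: E°cell = +1.27 − (-0.23) = +1.50 V, n = 4.
Overall: O₂(g) + 4 H⁺(aq) + 2 Ni(s) → 2 H₂O(l) + 2 Ni²⁺(aq)
Q = [Ni²⁺]^2 / (P(O₂)·[H⁺]^4); log Q = 2.545.
E = E° − (0.0592/n) log Q = +1.50 − (0.0592/4)(2.545) = +1.462 V.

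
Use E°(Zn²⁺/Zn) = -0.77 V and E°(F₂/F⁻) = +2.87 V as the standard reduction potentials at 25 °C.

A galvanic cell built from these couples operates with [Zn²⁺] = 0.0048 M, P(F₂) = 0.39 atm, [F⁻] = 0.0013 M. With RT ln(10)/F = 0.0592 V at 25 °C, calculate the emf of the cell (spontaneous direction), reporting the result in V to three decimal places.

+3.867 V

F₂/F⁻ is the cathode (higher E°), Zn²⁺/Zn the anode: E°cell = +2.87 − (-0.77) = +3.64 V, n = 2.
Overall: F₂(g) + Zn(s) → 2 F⁻(aq) + Zn²⁺(aq)
Q = [F⁻]^2·[Zn²⁺] / (P(F₂)); log Q = -7.682.
E = E° − (0.0592/n) log Q = +3.64 − (0.0592/2)(-7.682) = +3.867 V.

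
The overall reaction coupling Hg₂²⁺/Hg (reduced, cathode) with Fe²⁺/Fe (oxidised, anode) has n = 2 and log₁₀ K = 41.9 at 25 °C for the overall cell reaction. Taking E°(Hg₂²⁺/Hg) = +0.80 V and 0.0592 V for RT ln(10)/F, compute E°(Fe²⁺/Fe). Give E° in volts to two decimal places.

-0.44 V

E°cell = (0.0592/n)·log K = (0.0592/2)(41.9) = +1.240 V.
Since Hg₂²⁺/Hg is the cathode and Fe²⁺/Fe the anode, E°cell = E°(Hg₂²⁺/Hg) − E°(Fe²⁺/Fe).
So E°(Fe²⁺/Fe) = E°(Hg₂²⁺/Hg) − E°cell = (+0.80) − (+1.240) = -0.44 V.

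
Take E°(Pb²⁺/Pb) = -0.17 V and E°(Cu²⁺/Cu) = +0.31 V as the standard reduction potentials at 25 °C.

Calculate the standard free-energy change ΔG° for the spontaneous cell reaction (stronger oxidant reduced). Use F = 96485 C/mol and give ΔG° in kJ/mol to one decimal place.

Cu²⁺/Cu (E° = +0.31 V) is the cathode; Pb²⁺/Pb (E° = -0.17 V) is the anode, so E°cell = +0.48 V.
Balancing electrons gives n = 2 (lcm of 2 and 2).
ΔG° = −nFE° = −(2)(96485)(+0.48) = -92,626 J = -92.6 kJ/mol.

-92.6 kJ/mol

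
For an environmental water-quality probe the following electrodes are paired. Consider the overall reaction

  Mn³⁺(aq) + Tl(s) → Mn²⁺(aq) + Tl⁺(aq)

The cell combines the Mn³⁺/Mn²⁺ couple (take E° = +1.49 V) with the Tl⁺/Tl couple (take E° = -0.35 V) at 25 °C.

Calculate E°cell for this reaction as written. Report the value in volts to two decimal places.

The Mn³⁺/Mn²⁺ couple has the higher reduction potential, so it is the cathode; Tl⁺/Tl is oxidised at the anode.
E°cell = E°(cathode) − E°(anode) = (+1.49) − (-0.35) = +1.84 V.
Since E°cell > 0, the reaction is spontaneous under standard conditions.

+1.84 V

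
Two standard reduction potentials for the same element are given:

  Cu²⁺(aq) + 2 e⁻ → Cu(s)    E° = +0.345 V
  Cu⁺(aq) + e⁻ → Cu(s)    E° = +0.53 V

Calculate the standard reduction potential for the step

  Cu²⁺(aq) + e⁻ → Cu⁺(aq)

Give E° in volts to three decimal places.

+0.160 V

Sequential free energies add, so n₃E°₃ = n₁E°₁ + n₂E°₂.
With n₃ = 2, and the known step contributing 1×(+0.53) V, the unknown satisfies 1·E° = 2×(+0.345) − 1×(+0.53) = +0.160.
E° = +0.160 / 1 = +0.160 V.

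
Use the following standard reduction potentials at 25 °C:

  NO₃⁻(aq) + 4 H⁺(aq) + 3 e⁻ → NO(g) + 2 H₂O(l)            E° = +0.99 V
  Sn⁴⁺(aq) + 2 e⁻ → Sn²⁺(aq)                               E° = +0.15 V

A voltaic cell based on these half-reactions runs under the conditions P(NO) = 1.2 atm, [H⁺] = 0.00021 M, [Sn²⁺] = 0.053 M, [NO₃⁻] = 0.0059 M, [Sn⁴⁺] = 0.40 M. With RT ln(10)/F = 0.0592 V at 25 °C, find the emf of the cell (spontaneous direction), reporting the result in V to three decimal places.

+0.478 V

NO₃⁻/NO is the cathode (higher E°), Sn⁴⁺/Sn²⁺ the anode: E°cell = +0.99 − (+0.15) = +0.84 V, n = 6.
Overall: 2 NO₃⁻(aq) + 8 H⁺(aq) + 3 Sn²⁺(aq) → 2 NO(g) + 4 H₂O(l) + 3 Sn⁴⁺(aq)
Q = P(NO)^2·[Sn⁴⁺]^3 / ([NO₃⁻]^2·[H⁺]^8·[Sn²⁺]^3); log Q = 36.672.
E = E° − (0.0592/n) log Q = +0.84 − (0.0592/6)(36.672) = +0.478 V.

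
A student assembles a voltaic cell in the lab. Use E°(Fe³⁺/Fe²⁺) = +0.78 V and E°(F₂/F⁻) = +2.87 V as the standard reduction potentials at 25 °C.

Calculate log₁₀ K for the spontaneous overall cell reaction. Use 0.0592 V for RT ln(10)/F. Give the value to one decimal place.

70.6

Cathode: F₂/F⁻; anode: Fe³⁺/Fe²⁺. E°cell = +2.09 V, n = 2.
log K = nE°cell / 0.0592 = (2)(+2.09) / 0.0592 = 70.6.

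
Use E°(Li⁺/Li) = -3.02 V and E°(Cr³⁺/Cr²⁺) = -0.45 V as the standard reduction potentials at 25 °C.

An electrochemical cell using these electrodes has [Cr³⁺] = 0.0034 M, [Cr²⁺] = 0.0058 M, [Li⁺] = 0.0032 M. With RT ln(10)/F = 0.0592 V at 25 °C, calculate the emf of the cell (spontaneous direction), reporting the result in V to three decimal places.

+2.704 V

Cr³⁺/Cr²⁺ is the cathode (higher E°), Li⁺/Li the anode: E°cell = -0.45 − (-3.02) = +2.57 V, n = 1.
Overall: Cr³⁺(aq) + Li(s) → Cr²⁺(aq) + Li⁺(aq)
Q = [Cr²⁺]·[Li⁺] / ([Cr³⁺]); log Q = -2.263.
E = E° − (0.0592/n) log Q = +2.57 − (0.0592/1)(-2.263) = +2.704 V.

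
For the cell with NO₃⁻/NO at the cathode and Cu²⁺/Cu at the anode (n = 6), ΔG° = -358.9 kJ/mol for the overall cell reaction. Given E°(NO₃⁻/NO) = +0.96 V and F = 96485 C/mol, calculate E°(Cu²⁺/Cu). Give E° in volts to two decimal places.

+0.34 V

E°cell = −ΔG°/(nF) = −(-358.9×10³)/((6)(96485)) = +0.620 V.
Since NO₃⁻/NO is the cathode and Cu²⁺/Cu the anode, E°cell = E°(NO₃⁻/NO) − E°(Cu²⁺/Cu).
So E°(Cu²⁺/Cu) = E°(NO₃⁻/NO) − E°cell = (+0.96) − (+0.620) = +0.34 V.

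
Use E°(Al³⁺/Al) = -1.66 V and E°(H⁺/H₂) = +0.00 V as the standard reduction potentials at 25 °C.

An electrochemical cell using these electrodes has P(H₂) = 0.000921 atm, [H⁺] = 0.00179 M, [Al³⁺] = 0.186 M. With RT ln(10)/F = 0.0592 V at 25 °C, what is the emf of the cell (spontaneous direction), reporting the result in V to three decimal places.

H⁺/H₂ is the cathode (higher E°), Al³⁺/Al the anode: E°cell = +0.00 − (-1.66) = +1.66 V, n = 6.
Overall: 6 H⁺(aq) + 2 Al(s) → 3 H₂(g) + 2 Al³⁺(aq)
Q = P(H₂)^3·[Al³⁺]^2 / ([H⁺]^6); log Q = 5.915.
E = E° − (0.0592/n) log Q = +1.66 − (0.0592/6)(5.915) = +1.602 V.

+1.602 V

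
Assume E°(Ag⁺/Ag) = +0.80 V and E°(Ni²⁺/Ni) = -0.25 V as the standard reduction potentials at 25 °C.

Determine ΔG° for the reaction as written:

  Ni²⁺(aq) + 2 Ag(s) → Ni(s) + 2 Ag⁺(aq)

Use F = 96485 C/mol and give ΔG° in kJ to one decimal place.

As written, Ni²⁺/Ni is reduced (cathode) and Ag⁺/Ag is oxidised (anode), so E°cell = (-0.25) − (+0.80) = -1.05 V.
Balancing electrons gives n = 2.
ΔG° = −nFE° = −(2)(96485)(-1.05) = 202,618 J = +202.6 kJ.

+202.6 kJ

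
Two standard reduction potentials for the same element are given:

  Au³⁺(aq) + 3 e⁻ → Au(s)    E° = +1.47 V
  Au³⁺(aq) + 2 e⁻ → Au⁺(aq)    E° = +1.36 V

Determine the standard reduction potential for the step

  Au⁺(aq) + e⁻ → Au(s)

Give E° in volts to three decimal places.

+1.690 V

Sequential free energies add, so n₃E°₃ = n₁E°₁ + n₂E°₂.
With n₃ = 3, and the known step contributing 2×(+1.36) V, the unknown satisfies 1·E° = 3×(+1.47) − 2×(+1.36) = +1.690.
E° = +1.690 / 1 = +1.690 V.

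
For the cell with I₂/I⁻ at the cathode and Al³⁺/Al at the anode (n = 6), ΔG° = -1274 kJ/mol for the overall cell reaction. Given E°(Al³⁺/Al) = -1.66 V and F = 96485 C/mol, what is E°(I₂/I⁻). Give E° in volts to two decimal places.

+0.54 V

E°cell = −ΔG°/(nF) = −(-1274×10³)/((6)(96485)) = +2.201 V.
Since I₂/I⁻ is the cathode and Al³⁺/Al the anode, E°cell = E°(I₂/I⁻) − E°(Al³⁺/Al).
So E°(I₂/I⁻) = E°cell + E°(Al³⁺/Al) = +2.201 + (-1.66) = +0.54 V.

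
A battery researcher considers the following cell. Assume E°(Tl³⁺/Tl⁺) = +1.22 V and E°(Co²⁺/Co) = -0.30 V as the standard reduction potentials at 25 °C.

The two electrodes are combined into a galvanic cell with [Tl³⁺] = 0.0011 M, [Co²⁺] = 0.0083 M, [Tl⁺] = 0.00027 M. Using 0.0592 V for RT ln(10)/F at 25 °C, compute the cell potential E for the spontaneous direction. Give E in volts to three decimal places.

Tl³⁺/Tl⁺ is the cathode (higher E°), Co²⁺/Co the anode: E°cell = +1.22 − (-0.30) = +1.52 V, n = 2.
Overall: Tl³⁺(aq) + Co(s) → Tl⁺(aq) + Co²⁺(aq)
Q = [Tl⁺]·[Co²⁺] / ([Tl³⁺]); log Q = -2.691.
E = E° − (0.0592/n) log Q = +1.52 − (0.0592/2)(-2.691) = +1.600 V.

+1.600 V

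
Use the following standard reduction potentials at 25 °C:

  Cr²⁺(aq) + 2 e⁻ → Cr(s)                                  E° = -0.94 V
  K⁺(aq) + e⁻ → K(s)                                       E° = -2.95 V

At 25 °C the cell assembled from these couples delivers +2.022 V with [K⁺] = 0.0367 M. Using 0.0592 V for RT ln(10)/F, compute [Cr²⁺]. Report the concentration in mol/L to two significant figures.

0.0034 M

Cr²⁺/Cr is the cathode, K⁺/K the anode: E°cell = +2.01 V, n = 2.
Overall reaction: Cr²⁺(aq) + 2 K(s) → Cr(s) + 2 K⁺(aq); Q = [K⁺]^2/[Cr²⁺]^1.
From E = E° − (0.0592/n) log Q: log Q = (E° − E)·n/0.0592 = (+2.01 − (+2.022))·2/0.0592 = -0.4054.
So 1·log[Cr²⁺] = 2·log(0.0367) − log Q = -2.8707 − (-0.4054) = -2.4653; [Cr²⁺] = 10^(-2.4653) ≈ 0.0034 M.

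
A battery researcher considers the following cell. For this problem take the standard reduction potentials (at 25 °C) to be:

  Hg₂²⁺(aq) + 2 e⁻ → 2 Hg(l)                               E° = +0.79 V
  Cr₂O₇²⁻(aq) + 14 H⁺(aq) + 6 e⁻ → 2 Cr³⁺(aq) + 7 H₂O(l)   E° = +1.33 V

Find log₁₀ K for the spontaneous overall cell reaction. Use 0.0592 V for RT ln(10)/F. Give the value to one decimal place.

Cathode: Cr₂O₇²⁻/Cr³⁺; anode: Hg₂²⁺/Hg. E°cell = +0.54 V, n = 6.
log K = nE°cell / 0.0592 = (6)(+0.54) / 0.0592 = 54.7.

54.7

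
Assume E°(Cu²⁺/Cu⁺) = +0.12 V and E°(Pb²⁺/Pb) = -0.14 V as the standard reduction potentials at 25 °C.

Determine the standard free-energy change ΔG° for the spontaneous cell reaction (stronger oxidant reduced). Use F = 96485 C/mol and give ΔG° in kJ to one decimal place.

Cu²⁺/Cu⁺ (E° = +0.12 V) is the cathode; Pb²⁺/Pb (E° = -0.14 V) is the anode, so E°cell = +0.26 V.
Balancing electrons gives n = 2 (lcm of 1 and 2).
ΔG° = −nFE° = −(2)(96485)(+0.26) = -50,172 J = -50.2 kJ.

-50.2 kJ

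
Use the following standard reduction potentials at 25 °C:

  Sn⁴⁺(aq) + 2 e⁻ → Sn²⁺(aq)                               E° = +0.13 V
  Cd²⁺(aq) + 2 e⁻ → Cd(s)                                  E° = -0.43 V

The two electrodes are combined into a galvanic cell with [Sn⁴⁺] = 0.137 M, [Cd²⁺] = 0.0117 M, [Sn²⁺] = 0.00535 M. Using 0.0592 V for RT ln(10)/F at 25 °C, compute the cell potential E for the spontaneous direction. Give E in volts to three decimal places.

+0.659 V

Sn⁴⁺/Sn²⁺ is the cathode (higher E°), Cd²⁺/Cd the anode: E°cell = +0.13 − (-0.43) = +0.56 V, n = 2.
Overall: Sn⁴⁺(aq) + Cd(s) → Sn²⁺(aq) + Cd²⁺(aq)
Q = [Sn²⁺]·[Cd²⁺] / ([Sn⁴⁺]); log Q = -3.340.
E = E° − (0.0592/n) log Q = +0.56 − (0.0592/2)(-3.340) = +0.659 V.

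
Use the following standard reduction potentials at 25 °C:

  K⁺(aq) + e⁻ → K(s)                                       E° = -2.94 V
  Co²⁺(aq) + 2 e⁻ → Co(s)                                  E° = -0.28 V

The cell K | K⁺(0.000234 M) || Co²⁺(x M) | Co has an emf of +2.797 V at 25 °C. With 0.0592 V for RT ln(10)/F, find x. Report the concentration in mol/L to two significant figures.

0.0023 M

Co²⁺/Co is the cathode, K⁺/K the anode: E°cell = +2.66 V, n = 2.
Overall reaction: Co²⁺(aq) + 2 K(s) → Co(s) + 2 K⁺(aq); Q = [K⁺]^2/[Co²⁺]^1.
From E = E° − (0.0592/n) log Q: log Q = (E° − E)·n/0.0592 = (+2.66 − (+2.797))·2/0.0592 = -4.6284.
So 1·log[Co²⁺] = 2·log(0.000234) − log Q = -7.2616 − (-4.6284) = -2.6332; [Co²⁺] = 10^(-2.6332) ≈ 0.0023 M.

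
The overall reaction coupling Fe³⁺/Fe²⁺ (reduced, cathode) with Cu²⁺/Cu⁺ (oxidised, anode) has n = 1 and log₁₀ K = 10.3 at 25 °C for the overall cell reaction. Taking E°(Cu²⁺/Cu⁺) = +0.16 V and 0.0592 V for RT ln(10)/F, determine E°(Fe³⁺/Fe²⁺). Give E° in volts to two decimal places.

E°cell = (0.0592/n)·log K = (0.0592/1)(10.3) = +0.610 V.
Since Fe³⁺/Fe²⁺ is the cathode and Cu²⁺/Cu⁺ the anode, E°cell = E°(Fe³⁺/Fe²⁺) − E°(Cu²⁺/Cu⁺).
So E°(Fe³⁺/Fe²⁺) = E°cell + E°(Cu²⁺/Cu⁺) = +0.610 + (+0.16) = +0.77 V.

+0.77 V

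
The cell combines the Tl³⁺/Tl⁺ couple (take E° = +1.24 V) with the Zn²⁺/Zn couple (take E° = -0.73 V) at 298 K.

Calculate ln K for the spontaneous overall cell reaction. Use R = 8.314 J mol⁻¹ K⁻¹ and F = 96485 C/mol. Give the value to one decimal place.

153.4

Cathode: Tl³⁺/Tl⁺; anode: Zn²⁺/Zn. E°cell = (+1.24) − (-0.73) = +1.97 V, with n = 2.
ΔG° = −nFE° = −RT ln K, so ln K = nFE°/(RT) = (2)(96485)(+1.97) / ((8.314)(298)) = 153.437.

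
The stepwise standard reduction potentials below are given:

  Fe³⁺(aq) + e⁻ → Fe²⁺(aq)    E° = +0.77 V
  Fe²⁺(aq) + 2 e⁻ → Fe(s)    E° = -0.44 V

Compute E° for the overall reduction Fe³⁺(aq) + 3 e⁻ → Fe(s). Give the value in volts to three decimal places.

-0.037 V

Since ΔG° = −nFE° is additive over sequential reductions, n₃E°₃ = n₁E°₁ + n₂E°₂.
E°₃ = (1×+0.77 + 2×-0.44) / 3 = (-0.110) / 3 = -0.037 V.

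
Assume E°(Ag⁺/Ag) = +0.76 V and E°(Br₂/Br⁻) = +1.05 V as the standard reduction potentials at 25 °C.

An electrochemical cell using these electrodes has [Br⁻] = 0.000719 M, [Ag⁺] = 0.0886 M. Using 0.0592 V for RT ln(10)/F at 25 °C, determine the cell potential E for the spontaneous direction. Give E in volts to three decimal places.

+0.538 V

Br₂/Br⁻ is the cathode (higher E°), Ag⁺/Ag the anode: E°cell = +1.05 − (+0.76) = +0.29 V, n = 2.
Overall: Br₂(l) + 2 Ag(s) → 2 Br⁻(aq) + 2 Ag⁺(aq)
Q = [Br⁻]^2·[Ag⁺]^2; log Q = -8.392.
E = E° − (0.0592/n) log Q = +0.29 − (0.0592/2)(-8.392) = +0.538 V.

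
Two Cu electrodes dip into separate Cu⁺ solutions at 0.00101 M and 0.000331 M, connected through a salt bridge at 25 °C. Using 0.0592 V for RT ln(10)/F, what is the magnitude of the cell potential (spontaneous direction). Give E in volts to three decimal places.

For a concentration cell E°cell = 0. The 0.00101 M side is the cathode (reduction is favoured where [Cu⁺] is higher).
With n = 1, E = −(0.0592/1) log([Cu⁺]ₐₙ/[Cu⁺]꜀ₐₜ) = −(0.0592/1) log(0.000331/0.00101) = −(0.0592/1)(-0.484) = +0.029 V.

+0.029 V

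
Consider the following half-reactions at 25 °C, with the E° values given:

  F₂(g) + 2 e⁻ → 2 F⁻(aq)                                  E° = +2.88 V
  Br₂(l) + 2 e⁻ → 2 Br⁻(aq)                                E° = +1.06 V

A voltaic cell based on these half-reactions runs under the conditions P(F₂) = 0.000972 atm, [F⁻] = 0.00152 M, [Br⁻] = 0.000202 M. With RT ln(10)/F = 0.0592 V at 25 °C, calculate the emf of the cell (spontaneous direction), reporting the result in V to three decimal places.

+1.679 V

F₂/F⁻ is the cathode (higher E°), Br₂/Br⁻ the anode: E°cell = +2.88 − (+1.06) = +1.82 V, n = 2.
Overall: F₂(g) + 2 Br⁻(aq) → 2 F⁻(aq) + Br₂(l)
Q = [F⁻]^2 / (P(F₂)·[Br⁻]^2); log Q = 4.765.
E = E° − (0.0592/n) log Q = +1.82 − (0.0592/2)(4.765) = +1.679 V.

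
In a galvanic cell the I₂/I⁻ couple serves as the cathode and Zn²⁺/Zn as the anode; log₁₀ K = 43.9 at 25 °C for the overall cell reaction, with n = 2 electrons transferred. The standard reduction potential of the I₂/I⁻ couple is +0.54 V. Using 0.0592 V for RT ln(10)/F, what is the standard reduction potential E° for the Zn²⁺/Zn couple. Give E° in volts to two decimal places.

-0.76 V

E°cell = (0.0592/n)·log K = (0.0592/2)(43.9) = +1.299 V.
Since I₂/I⁻ is the cathode and Zn²⁺/Zn the anode, E°cell = E°(I₂/I⁻) − E°(Zn²⁺/Zn).
So E°(Zn²⁺/Zn) = E°(I₂/I⁻) − E°cell = (+0.54) − (+1.299) = -0.76 V.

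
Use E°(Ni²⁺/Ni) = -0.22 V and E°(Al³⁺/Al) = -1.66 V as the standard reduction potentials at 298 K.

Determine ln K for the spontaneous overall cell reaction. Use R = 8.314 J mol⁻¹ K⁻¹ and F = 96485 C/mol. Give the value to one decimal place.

336.5

Cathode: Ni²⁺/Ni; anode: Al³⁺/Al. E°cell = (-0.22) − (-1.66) = +1.44 V, with n = 6.
ΔG° = −nFE° = −RT ln K, so ln K = nFE°/(RT) = (6)(96485)(+1.44) / ((8.314)(298)) = 336.471.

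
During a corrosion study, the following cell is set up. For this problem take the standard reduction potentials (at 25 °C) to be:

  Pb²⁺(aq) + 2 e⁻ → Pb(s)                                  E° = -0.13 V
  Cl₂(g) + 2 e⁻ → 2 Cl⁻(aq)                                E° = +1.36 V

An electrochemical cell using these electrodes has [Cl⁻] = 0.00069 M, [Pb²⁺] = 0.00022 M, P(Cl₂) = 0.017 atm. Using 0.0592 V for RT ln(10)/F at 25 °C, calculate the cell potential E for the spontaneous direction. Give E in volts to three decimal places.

+1.733 V

Cl₂/Cl⁻ is the cathode (higher E°), Pb²⁺/Pb the anode: E°cell = +1.36 − (-0.13) = +1.49 V, n = 2.
Overall: Cl₂(g) + Pb(s) → 2 Cl⁻(aq) + Pb²⁺(aq)
Q = [Cl⁻]^2·[Pb²⁺] / (P(Cl₂)); log Q = -8.210.
E = E° − (0.0592/n) log Q = +1.49 − (0.0592/2)(-8.210) = +1.733 V.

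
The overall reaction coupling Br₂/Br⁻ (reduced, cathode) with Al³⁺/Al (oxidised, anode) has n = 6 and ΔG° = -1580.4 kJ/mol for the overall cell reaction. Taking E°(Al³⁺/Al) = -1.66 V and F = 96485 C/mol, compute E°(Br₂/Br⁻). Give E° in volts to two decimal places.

+1.07 V

E°cell = −ΔG°/(nF) = −(-1580.4×10³)/((6)(96485)) = +2.730 V.
Since Br₂/Br⁻ is the cathode and Al³⁺/Al the anode, E°cell = E°(Br₂/Br⁻) − E°(Al³⁺/Al).
So E°(Br₂/Br⁻) = E°cell + E°(Al³⁺/Al) = +2.730 + (-1.66) = +1.07 V.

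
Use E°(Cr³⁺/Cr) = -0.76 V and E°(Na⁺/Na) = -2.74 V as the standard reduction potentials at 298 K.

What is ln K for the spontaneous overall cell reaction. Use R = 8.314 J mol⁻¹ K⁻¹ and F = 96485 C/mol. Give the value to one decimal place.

231.3

Cathode: Cr³⁺/Cr; anode: Na⁺/Na. E°cell = (-0.76) − (-2.74) = +1.98 V, with n = 3.
ΔG° = −nFE° = −RT ln K, so ln K = nFE°/(RT) = (3)(96485)(+1.98) / ((8.314)(298)) = 231.324.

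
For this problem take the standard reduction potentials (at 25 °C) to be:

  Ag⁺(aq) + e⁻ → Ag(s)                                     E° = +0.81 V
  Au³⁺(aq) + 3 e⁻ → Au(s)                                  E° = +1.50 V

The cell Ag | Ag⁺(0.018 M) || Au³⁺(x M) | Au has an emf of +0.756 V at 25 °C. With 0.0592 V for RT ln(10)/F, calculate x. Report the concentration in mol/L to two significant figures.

0.013 M

Au³⁺/Au is the cathode, Ag⁺/Ag the anode: E°cell = +0.69 V, n = 3.
Overall reaction: Au³⁺(aq) + 3 Ag(s) → Au(s) + 3 Ag⁺(aq); Q = [Ag⁺]^3/[Au³⁺]^1.
From E = E° − (0.0592/n) log Q: log Q = (E° − E)·n/0.0592 = (+0.69 − (+0.756))·3/0.0592 = -3.3446.
So 1·log[Au³⁺] = 3·log(0.018) − log Q = -5.2342 − (-3.3446) = -1.8896; [Au³⁺] = 10^(-1.8896) ≈ 0.013 M.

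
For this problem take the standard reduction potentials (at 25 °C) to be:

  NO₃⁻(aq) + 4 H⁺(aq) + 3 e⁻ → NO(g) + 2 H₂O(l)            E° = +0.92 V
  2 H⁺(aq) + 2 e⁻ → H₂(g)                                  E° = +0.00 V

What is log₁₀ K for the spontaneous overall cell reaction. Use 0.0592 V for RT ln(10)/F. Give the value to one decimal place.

93.2

Cathode: NO₃⁻/NO; anode: H⁺/H₂. E°cell = +0.92 V, n = 6.
log K = nE°cell / 0.0592 = (6)(+0.92) / 0.0592 = 93.2.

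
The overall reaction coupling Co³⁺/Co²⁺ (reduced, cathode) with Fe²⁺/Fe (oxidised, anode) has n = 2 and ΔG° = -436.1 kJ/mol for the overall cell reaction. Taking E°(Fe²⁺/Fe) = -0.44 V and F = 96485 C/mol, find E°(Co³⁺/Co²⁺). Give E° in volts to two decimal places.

E°cell = −ΔG°/(nF) = −(-436.1×10³)/((2)(96485)) = +2.260 V.
Since Co³⁺/Co²⁺ is the cathode and Fe²⁺/Fe the anode, E°cell = E°(Co³⁺/Co²⁺) − E°(Fe²⁺/Fe).
So E°(Co³⁺/Co²⁺) = E°cell + E°(Fe²⁺/Fe) = +2.260 + (-0.44) = +1.82 V.

+1.82 V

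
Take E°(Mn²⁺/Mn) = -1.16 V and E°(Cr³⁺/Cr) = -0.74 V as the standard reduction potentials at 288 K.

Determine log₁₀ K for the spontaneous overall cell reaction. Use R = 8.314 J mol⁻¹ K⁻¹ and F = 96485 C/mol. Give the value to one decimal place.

44.1

Cathode: Cr³⁺/Cr; anode: Mn²⁺/Mn. E°cell = (-0.74) − (-1.16) = +0.42 V, with n = 6.
ΔG° = −nFE° = −RT ln K, so ln K = nFE°/(RT) = (6)(96485)(+0.42) / ((8.314)(288)) = 101.545.
log₁₀ K = 101.545 / ln 10 = 44.1.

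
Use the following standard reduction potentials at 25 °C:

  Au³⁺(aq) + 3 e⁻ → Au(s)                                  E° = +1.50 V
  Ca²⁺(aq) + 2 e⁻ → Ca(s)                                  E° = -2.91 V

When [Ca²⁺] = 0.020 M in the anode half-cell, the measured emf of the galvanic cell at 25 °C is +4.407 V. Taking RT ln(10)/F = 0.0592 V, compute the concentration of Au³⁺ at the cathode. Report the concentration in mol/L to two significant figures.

Au³⁺/Au is the cathode, Ca²⁺/Ca the anode: E°cell = +4.41 V, n = 6.
Overall reaction: 2 Au³⁺(aq) + 3 Ca(s) → 2 Au(s) + 3 Ca²⁺(aq); Q = [Ca²⁺]^3/[Au³⁺]^2.
From E = E° − (0.0592/n) log Q: log Q = (E° − E)·n/0.0592 = (+4.41 − (+4.407))·6/0.0592 = 0.3041.
So 2·log[Au³⁺] = 3·log(0.02) − log Q = -5.0969 − (0.3041) = -5.4010; log[Au³⁺] = -5.4010 / 2 = -2.7005; [Au³⁺] = 10^(-2.7005) ≈ 0.0020 M.

0.0020 M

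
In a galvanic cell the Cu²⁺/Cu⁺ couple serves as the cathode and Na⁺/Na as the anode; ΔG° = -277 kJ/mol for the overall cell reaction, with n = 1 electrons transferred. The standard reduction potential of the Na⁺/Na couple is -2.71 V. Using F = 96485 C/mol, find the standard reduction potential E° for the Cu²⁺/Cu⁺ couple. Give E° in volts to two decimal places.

+0.16 V

E°cell = −ΔG°/(nF) = −(-277×10³)/((1)(96485)) = +2.871 V.
Since Cu²⁺/Cu⁺ is the cathode and Na⁺/Na the anode, E°cell = E°(Cu²⁺/Cu⁺) − E°(Na⁺/Na).
So E°(Cu²⁺/Cu⁺) = E°cell + E°(Na⁺/Na) = +2.871 + (-2.71) = +0.16 V.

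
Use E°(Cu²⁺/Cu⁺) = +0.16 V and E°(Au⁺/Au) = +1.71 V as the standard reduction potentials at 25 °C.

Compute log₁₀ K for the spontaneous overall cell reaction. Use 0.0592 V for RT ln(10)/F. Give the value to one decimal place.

Cathode: Au⁺/Au; anode: Cu²⁺/Cu⁺. E°cell = +1.55 V, n = 1.
log K = nE°cell / 0.0592 = (1)(+1.55) / 0.0592 = 26.2.

26.2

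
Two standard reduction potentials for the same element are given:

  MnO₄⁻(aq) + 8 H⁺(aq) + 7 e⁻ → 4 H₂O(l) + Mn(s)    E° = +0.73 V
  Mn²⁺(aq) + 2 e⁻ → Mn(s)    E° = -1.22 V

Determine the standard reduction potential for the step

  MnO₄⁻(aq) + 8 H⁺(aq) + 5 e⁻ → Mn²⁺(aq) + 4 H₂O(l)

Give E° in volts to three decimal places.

+1.510 V

Sequential free energies add, so n₃E°₃ = n₁E°₁ + n₂E°₂.
With n₃ = 7, and the known step contributing 2×(-1.22) V, the unknown satisfies 5·E° = 7×(+0.73) − 2×(-1.22) = +7.550.
E° = +7.550 / 5 = +1.510 V.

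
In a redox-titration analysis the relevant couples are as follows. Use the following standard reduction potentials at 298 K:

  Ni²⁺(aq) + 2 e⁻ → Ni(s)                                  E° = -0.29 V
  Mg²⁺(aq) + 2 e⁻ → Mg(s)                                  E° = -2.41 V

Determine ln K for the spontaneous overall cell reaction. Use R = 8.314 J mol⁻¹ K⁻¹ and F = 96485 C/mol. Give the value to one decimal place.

165.1

Cathode: Ni²⁺/Ni; anode: Mg²⁺/Mg. E°cell = (-0.29) − (-2.41) = +2.12 V, with n = 2.
ΔG° = −nFE° = −RT ln K, so ln K = nFE°/(RT) = (2)(96485)(+2.12) / ((8.314)(298)) = 165.120.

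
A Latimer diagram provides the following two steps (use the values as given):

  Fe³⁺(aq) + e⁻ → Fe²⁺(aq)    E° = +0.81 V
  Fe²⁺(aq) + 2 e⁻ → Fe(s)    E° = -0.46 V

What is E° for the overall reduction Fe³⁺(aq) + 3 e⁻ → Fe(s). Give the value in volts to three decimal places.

-0.037 V

Standard free energies of sequential steps add: ΔG°₃ = ΔG°₁ + ΔG°₂, so n₃E°₃ = n₁E°₁ + n₂E°₂.
E°₃ = (1×+0.81 + 2×-0.46) / 3 = (-0.110) / 3 = -0.037 V.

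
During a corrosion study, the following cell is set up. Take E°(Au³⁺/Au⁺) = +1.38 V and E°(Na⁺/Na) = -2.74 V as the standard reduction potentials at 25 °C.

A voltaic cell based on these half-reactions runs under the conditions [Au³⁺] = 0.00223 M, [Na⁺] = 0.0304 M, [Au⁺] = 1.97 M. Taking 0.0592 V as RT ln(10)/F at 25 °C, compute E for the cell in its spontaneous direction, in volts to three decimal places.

+4.123 V

Au³⁺/Au⁺ is the cathode (higher E°), Na⁺/Na the anode: E°cell = +1.38 − (-2.74) = +4.12 V, n = 2.
Overall: Au³⁺(aq) + 2 Na(s) → Au⁺(aq) + 2 Na⁺(aq)
Q = [Au⁺]·[Na⁺]^2 / ([Au³⁺]); log Q = -0.088.
E = E° − (0.0592/n) log Q = +4.12 − (0.0592/2)(-0.088) = +4.123 V.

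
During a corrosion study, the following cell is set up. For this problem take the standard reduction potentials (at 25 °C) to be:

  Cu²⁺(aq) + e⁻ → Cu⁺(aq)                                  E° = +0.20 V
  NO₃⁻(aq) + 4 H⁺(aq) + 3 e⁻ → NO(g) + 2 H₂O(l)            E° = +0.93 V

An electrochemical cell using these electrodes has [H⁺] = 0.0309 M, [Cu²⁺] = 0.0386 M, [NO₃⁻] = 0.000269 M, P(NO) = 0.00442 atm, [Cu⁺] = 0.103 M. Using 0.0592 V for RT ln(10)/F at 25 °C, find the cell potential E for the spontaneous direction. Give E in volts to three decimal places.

+0.612 V

NO₃⁻/NO is the cathode (higher E°), Cu²⁺/Cu⁺ the anode: E°cell = +0.93 − (+0.20) = +0.73 V, n = 3.
Overall: NO₃⁻(aq) + 4 H⁺(aq) + 3 Cu⁺(aq) → NO(g) + 2 H₂O(l) + 3 Cu²⁺(aq)
Q = P(NO)·[Cu²⁺]^3 / ([NO₃⁻]·[H⁺]^4·[Cu⁺]^3); log Q = 5.977.
E = E° − (0.0592/n) log Q = +0.73 − (0.0592/3)(5.977) = +0.612 V.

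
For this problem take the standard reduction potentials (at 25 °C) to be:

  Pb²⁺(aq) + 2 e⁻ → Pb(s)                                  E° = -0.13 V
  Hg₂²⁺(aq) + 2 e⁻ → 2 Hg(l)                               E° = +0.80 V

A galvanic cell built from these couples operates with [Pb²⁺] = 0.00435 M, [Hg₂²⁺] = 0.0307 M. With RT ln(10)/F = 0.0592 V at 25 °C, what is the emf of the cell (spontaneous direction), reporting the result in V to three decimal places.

+0.955 V

Hg₂²⁺/Hg is the cathode (higher E°), Pb²⁺/Pb the anode: E°cell = +0.80 − (-0.13) = +0.93 V, n = 2.
Overall: Hg₂²⁺(aq) + Pb(s) → 2 Hg(l) + Pb²⁺(aq)
Q = [Pb²⁺] / ([Hg₂²⁺]); log Q = -0.849.
E = E° − (0.0592/n) log Q = +0.93 − (0.0592/2)(-0.849) = +0.955 V.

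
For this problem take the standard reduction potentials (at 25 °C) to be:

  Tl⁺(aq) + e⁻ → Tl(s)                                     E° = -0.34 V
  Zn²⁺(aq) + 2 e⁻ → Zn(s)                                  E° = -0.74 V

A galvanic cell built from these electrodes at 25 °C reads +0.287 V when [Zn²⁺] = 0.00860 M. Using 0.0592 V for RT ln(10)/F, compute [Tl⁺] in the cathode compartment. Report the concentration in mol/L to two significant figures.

0.0011 M

Tl⁺/Tl is the cathode, Zn²⁺/Zn the anode: E°cell = +0.40 V, n = 2.
Overall reaction: 2 Tl⁺(aq) + Zn(s) → 2 Tl(s) + Zn²⁺(aq); Q = [Zn²⁺]^1/[Tl⁺]^2.
From E = E° − (0.0592/n) log Q: log Q = (E° − E)·n/0.0592 = (+0.40 − (+0.287))·2/0.0592 = 3.8176.
So 2·log[Tl⁺] = 1·log(0.0086) − log Q = -2.0655 − (3.8176) = -5.8831; log[Tl⁺] = -5.8831 / 2 = -2.9415; [Tl⁺] = 10^(-2.9415) ≈ 0.0011 M.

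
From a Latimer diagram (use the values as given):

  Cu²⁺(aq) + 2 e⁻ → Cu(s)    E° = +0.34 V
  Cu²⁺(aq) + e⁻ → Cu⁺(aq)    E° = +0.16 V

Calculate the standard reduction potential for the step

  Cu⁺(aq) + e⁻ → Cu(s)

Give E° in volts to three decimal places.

+0.520 V

Sequential free energies add, so n₃E°₃ = n₁E°₁ + n₂E°₂.
With n₃ = 2, and the known step contributing 1×(+0.16) V, the unknown satisfies 1·E° = 2×(+0.34) − 1×(+0.16) = +0.520.
E° = +0.520 / 1 = +0.520 V.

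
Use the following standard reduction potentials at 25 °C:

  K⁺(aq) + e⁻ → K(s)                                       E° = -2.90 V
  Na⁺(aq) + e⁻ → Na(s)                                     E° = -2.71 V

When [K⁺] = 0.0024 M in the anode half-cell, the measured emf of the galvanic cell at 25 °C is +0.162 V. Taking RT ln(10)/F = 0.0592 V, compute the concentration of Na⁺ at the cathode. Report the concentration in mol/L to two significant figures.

Na⁺/Na is the cathode, K⁺/K the anode: E°cell = +0.19 V, n = 1.
Overall reaction: Na⁺(aq) + K(s) → Na(s) + K⁺(aq); Q = [K⁺]^1/[Na⁺]^1.
From E = E° − (0.0592/n) log Q: log Q = (E° − E)·n/0.0592 = (+0.19 − (+0.162))·1/0.0592 = 0.4730.
So 1·log[Na⁺] = 1·log(0.0024) − log Q = -2.6198 − (0.4730) = -3.0928; [Na⁺] = 10^(-3.0928) ≈ 0.00081 M.

0.00081 M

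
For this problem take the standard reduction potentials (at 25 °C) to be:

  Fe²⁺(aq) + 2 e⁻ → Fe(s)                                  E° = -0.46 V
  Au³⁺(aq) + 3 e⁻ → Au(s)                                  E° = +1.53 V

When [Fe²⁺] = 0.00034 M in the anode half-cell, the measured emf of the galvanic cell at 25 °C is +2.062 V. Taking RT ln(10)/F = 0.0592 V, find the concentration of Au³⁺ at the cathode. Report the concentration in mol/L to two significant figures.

Au³⁺/Au is the cathode, Fe²⁺/Fe the anode: E°cell = +1.99 V, n = 6.
Overall reaction: 2 Au³⁺(aq) + 3 Fe(s) → 2 Au(s) + 3 Fe²⁺(aq); Q = [Fe²⁺]^3/[Au³⁺]^2.
From E = E° − (0.0592/n) log Q: log Q = (E° − E)·n/0.0592 = (+1.99 − (+2.062))·6/0.0592 = -7.2973.
So 2·log[Au³⁺] = 3·log(0.00034) − log Q = -10.4056 − (-7.2973) = -3.1083; log[Au³⁺] = -3.1083 / 2 = -1.5541; [Au³⁺] = 10^(-1.5541) ≈ 0.028 M.

0.028 M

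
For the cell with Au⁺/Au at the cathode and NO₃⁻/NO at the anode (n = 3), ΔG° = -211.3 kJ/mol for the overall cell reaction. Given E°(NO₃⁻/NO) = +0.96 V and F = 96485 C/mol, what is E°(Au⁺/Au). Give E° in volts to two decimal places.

+1.69 V

E°cell = −ΔG°/(nF) = −(-211.3×10³)/((3)(96485)) = +0.730 V.
Since Au⁺/Au is the cathode and NO₃⁻/NO the anode, E°cell = E°(Au⁺/Au) − E°(NO₃⁻/NO).
So E°(Au⁺/Au) = E°cell + E°(NO₃⁻/NO) = +0.730 + (+0.96) = +1.69 V.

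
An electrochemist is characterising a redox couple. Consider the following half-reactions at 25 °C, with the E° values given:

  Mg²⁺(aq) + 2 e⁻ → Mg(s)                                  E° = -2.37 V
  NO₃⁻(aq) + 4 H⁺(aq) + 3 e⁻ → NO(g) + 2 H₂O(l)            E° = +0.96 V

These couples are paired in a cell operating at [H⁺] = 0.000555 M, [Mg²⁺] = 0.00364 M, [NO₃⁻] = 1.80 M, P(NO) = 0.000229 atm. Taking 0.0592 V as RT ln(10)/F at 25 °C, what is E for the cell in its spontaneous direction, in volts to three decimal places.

+3.222 V

NO₃⁻/NO is the cathode (higher E°), Mg²⁺/Mg the anode: E°cell = +0.96 − (-2.37) = +3.33 V, n = 6.
Overall: 2 NO₃⁻(aq) + 8 H⁺(aq) + 3 Mg(s) → 2 NO(g) + 4 H₂O(l) + 3 Mg²⁺(aq)
Q = P(NO)^2·[Mg²⁺]^3 / ([NO₃⁻]^2·[H⁺]^8); log Q = 10.938.
E = E° − (0.0592/n) log Q = +3.33 − (0.0592/6)(10.938) = +3.222 V.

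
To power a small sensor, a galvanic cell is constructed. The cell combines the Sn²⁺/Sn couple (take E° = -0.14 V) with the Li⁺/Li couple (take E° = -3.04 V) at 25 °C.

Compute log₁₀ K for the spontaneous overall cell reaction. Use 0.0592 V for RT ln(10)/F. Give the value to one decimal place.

98.0

Cathode: Sn²⁺/Sn; anode: Li⁺/Li. E°cell = +2.90 V, n = 2.
log K = nE°cell / 0.0592 = (2)(+2.90) / 0.0592 = 98.0.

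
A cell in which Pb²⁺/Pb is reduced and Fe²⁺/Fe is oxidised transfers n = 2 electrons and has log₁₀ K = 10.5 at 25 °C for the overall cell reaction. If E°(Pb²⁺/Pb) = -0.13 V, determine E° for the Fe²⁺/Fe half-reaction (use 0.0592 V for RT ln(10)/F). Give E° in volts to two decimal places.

-0.44 V

E°cell = (0.0592/n)·log K = (0.0592/2)(10.5) = +0.311 V.
Since Pb²⁺/Pb is the cathode and Fe²⁺/Fe the anode, E°cell = E°(Pb²⁺/Pb) − E°(Fe²⁺/Fe).
So E°(Fe²⁺/Fe) = E°(Pb²⁺/Pb) − E°cell = (-0.13) − (+0.311) = -0.44 V.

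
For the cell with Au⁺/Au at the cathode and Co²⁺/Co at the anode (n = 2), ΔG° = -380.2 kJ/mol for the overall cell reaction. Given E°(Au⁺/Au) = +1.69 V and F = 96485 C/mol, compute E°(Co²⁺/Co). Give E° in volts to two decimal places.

-0.28 V

E°cell = −ΔG°/(nF) = −(-380.2×10³)/((2)(96485)) = +1.970 V.
Since Au⁺/Au is the cathode and Co²⁺/Co the anode, E°cell = E°(Au⁺/Au) − E°(Co²⁺/Co).
So E°(Co²⁺/Co) = E°(Au⁺/Au) − E°cell = (+1.69) − (+1.970) = -0.28 V.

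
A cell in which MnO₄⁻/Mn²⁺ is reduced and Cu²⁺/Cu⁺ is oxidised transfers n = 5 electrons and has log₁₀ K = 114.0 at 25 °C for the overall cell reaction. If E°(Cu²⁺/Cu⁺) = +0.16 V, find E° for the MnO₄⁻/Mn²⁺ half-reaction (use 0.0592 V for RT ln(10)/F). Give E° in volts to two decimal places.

E°cell = (0.0592/n)·log K = (0.0592/5)(114.0) = +1.350 V.
Since MnO₄⁻/Mn²⁺ is the cathode and Cu²⁺/Cu⁺ the anode, E°cell = E°(MnO₄⁻/Mn²⁺) − E°(Cu²⁺/Cu⁺).
So E°(MnO₄⁻/Mn²⁺) = E°cell + E°(Cu²⁺/Cu⁺) = +1.350 + (+0.16) = +1.51 V.

+1.51 V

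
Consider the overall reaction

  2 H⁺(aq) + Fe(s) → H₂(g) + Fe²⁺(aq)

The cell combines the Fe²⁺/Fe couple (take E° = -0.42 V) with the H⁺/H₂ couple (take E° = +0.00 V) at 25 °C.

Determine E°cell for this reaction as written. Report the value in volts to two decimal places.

+0.42 V

The H⁺/H₂ couple has the higher reduction potential, so it is the cathode; Fe²⁺/Fe is oxidised at the anode.
E°cell = E°(cathode) − E°(anode) = (+0.00) − (-0.42) = +0.42 V.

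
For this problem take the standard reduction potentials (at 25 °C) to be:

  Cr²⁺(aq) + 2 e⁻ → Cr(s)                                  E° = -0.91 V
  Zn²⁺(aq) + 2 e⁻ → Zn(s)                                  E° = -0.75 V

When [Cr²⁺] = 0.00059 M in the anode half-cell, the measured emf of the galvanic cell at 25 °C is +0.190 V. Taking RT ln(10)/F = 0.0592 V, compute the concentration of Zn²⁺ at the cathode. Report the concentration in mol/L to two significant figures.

Zn²⁺/Zn is the cathode, Cr²⁺/Cr the anode: E°cell = +0.16 V, n = 2.
Overall reaction: Zn²⁺(aq) + Cr(s) → Zn(s) + Cr²⁺(aq); Q = [Cr²⁺]^1/[Zn²⁺]^1.
From E = E° − (0.0592/n) log Q: log Q = (E° − E)·n/0.0592 = (+0.16 − (+0.190))·2/0.0592 = -1.0135.
So 1·log[Zn²⁺] = 1·log(0.00059) − log Q = -3.2291 − (-1.0135) = -2.2156; [Zn²⁺] = 10^(-2.2156) ≈ 0.0061 M.

0.0061 M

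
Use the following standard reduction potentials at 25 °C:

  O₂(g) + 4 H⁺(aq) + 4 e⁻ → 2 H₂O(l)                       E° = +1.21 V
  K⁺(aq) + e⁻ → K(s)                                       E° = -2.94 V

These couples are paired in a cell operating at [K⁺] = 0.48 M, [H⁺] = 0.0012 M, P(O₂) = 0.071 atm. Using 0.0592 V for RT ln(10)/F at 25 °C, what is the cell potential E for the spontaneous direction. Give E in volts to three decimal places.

O₂/H₂O is the cathode (higher E°), K⁺/K the anode: E°cell = +1.21 − (-2.94) = +4.15 V, n = 4.
Overall: O₂(g) + 4 H⁺(aq) + 4 K(s) → 2 H₂O(l) + 4 K⁺(aq)
Q = [K⁺]^4 / (P(O₂)·[H⁺]^4); log Q = 11.557.
E = E° − (0.0592/n) log Q = +4.15 − (0.0592/4)(11.557) = +3.979 V.

+3.979 V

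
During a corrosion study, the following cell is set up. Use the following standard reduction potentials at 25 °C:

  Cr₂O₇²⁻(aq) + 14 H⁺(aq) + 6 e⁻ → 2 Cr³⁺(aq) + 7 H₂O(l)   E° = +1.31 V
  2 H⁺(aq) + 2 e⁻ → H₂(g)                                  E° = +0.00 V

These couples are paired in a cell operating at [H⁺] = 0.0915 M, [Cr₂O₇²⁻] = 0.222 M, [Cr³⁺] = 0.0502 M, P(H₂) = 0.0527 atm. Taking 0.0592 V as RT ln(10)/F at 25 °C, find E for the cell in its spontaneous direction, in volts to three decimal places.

+1.209 V

Cr₂O₇²⁻/Cr³⁺ is the cathode (higher E°), H⁺/H₂ the anode: E°cell = +1.31 − (+0.00) = +1.31 V, n = 6.
Overall: Cr₂O₇²⁻(aq) + 8 H⁺(aq) + 3 H₂(g) → 2 Cr³⁺(aq) + 7 H₂O(l)
Q = [Cr³⁺]^2 / ([Cr₂O₇²⁻]·[H⁺]^8·P(H₂)^3); log Q = 10.198.
E = E° − (0.0592/n) log Q = +1.31 − (0.0592/6)(10.198) = +1.209 V.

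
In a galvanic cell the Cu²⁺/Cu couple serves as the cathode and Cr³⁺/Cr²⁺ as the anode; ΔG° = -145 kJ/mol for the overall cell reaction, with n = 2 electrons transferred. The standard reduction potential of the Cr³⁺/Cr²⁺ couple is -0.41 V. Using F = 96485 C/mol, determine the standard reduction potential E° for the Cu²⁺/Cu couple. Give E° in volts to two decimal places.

E°cell = −ΔG°/(nF) = −(-145×10³)/((2)(96485)) = +0.751 V.
Since Cu²⁺/Cu is the cathode and Cr³⁺/Cr²⁺ the anode, E°cell = E°(Cu²⁺/Cu) − E°(Cr³⁺/Cr²⁺).
So E°(Cu²⁺/Cu) = E°cell + E°(Cr³⁺/Cr²⁺) = +0.751 + (-0.41) = +0.34 V.

+0.34 V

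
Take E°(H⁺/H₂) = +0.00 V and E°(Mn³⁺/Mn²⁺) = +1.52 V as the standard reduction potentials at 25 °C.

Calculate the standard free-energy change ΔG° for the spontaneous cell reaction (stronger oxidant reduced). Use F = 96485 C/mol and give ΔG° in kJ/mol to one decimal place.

Mn³⁺/Mn²⁺ (E° = +1.52 V) is the cathode; H⁺/H₂ (E° = +0.00 V) is the anode, so E°cell = +1.52 V.
Balancing electrons gives n = 2 (lcm of 1 and 2).
ΔG° = −nFE° = −(2)(96485)(+1.52) = -293,314 J = -293.3 kJ/mol.

-293.3 kJ/mol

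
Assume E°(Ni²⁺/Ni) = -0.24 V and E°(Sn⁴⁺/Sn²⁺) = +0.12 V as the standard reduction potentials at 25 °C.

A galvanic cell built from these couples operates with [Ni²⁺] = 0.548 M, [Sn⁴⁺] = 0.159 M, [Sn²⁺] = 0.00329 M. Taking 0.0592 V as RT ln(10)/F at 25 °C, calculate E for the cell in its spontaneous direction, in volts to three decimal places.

+0.418 V

Sn⁴⁺/Sn²⁺ is the cathode (higher E°), Ni²⁺/Ni the anode: E°cell = +0.12 − (-0.24) = +0.36 V, n = 2.
Overall: Sn⁴⁺(aq) + Ni(s) → Sn²⁺(aq) + Ni²⁺(aq)
Q = [Sn²⁺]·[Ni²⁺] / ([Sn⁴⁺]); log Q = -1.945.
E = E° − (0.0592/n) log Q = +0.36 − (0.0592/2)(-1.945) = +0.418 V.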